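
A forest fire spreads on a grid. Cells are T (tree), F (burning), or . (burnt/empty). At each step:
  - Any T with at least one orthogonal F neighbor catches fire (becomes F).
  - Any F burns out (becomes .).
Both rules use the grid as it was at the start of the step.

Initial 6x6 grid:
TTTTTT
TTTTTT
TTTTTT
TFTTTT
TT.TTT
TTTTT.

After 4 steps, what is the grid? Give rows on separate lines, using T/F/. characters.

Step 1: 4 trees catch fire, 1 burn out
  TTTTTT
  TTTTTT
  TFTTTT
  F.FTTT
  TF.TTT
  TTTTT.
Step 2: 6 trees catch fire, 4 burn out
  TTTTTT
  TFTTTT
  F.FTTT
  ...FTT
  F..TTT
  TFTTT.
Step 3: 8 trees catch fire, 6 burn out
  TFTTTT
  F.FTTT
  ...FTT
  ....FT
  ...FTT
  F.FTT.
Step 4: 7 trees catch fire, 8 burn out
  F.FTTT
  ...FTT
  ....FT
  .....F
  ....FT
  ...FT.

F.FTTT
...FTT
....FT
.....F
....FT
...FT.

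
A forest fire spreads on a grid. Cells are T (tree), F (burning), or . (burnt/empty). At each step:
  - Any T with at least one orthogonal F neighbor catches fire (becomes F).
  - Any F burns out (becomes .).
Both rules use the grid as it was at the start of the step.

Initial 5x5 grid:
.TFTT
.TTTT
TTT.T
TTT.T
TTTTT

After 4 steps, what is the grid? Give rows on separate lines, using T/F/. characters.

Step 1: 3 trees catch fire, 1 burn out
  .F.FT
  .TFTT
  TTT.T
  TTT.T
  TTTTT
Step 2: 4 trees catch fire, 3 burn out
  ....F
  .F.FT
  TTF.T
  TTT.T
  TTTTT
Step 3: 3 trees catch fire, 4 burn out
  .....
  ....F
  TF..T
  TTF.T
  TTTTT
Step 4: 4 trees catch fire, 3 burn out
  .....
  .....
  F...F
  TF..T
  TTFTT

.....
.....
F...F
TF..T
TTFTT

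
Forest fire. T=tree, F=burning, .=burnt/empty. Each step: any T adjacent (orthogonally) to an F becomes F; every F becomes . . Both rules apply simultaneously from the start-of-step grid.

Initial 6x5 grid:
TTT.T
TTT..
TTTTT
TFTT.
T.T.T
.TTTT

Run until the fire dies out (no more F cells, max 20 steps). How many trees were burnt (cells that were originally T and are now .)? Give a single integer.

Step 1: +3 fires, +1 burnt (F count now 3)
Step 2: +6 fires, +3 burnt (F count now 6)
Step 3: +5 fires, +6 burnt (F count now 5)
Step 4: +5 fires, +5 burnt (F count now 5)
Step 5: +1 fires, +5 burnt (F count now 1)
Step 6: +1 fires, +1 burnt (F count now 1)
Step 7: +0 fires, +1 burnt (F count now 0)
Fire out after step 7
Initially T: 22, now '.': 29
Total burnt (originally-T cells now '.'): 21

Answer: 21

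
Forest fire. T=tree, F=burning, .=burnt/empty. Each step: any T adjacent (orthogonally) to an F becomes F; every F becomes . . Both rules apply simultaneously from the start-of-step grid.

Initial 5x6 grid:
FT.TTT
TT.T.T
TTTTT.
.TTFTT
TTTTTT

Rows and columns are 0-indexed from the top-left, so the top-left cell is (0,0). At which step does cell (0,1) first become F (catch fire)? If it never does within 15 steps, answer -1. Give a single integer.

Step 1: cell (0,1)='F' (+6 fires, +2 burnt)
  -> target ignites at step 1
Step 2: cell (0,1)='.' (+9 fires, +6 burnt)
Step 3: cell (0,1)='.' (+4 fires, +9 burnt)
Step 4: cell (0,1)='.' (+2 fires, +4 burnt)
Step 5: cell (0,1)='.' (+1 fires, +2 burnt)
Step 6: cell (0,1)='.' (+1 fires, +1 burnt)
Step 7: cell (0,1)='.' (+0 fires, +1 burnt)
  fire out at step 7

1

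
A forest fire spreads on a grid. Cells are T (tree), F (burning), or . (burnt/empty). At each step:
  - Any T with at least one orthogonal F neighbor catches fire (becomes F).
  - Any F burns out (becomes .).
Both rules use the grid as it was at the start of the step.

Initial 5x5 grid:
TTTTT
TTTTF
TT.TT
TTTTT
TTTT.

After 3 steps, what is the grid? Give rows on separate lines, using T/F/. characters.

Step 1: 3 trees catch fire, 1 burn out
  TTTTF
  TTTF.
  TT.TF
  TTTTT
  TTTT.
Step 2: 4 trees catch fire, 3 burn out
  TTTF.
  TTF..
  TT.F.
  TTTTF
  TTTT.
Step 3: 3 trees catch fire, 4 burn out
  TTF..
  TF...
  TT...
  TTTF.
  TTTT.

TTF..
TF...
TT...
TTTF.
TTTT.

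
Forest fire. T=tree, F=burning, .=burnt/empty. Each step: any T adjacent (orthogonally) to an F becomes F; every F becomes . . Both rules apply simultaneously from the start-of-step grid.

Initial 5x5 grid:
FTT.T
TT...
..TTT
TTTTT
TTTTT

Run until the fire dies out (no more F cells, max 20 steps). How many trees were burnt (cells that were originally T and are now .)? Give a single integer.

Step 1: +2 fires, +1 burnt (F count now 2)
Step 2: +2 fires, +2 burnt (F count now 2)
Step 3: +0 fires, +2 burnt (F count now 0)
Fire out after step 3
Initially T: 18, now '.': 11
Total burnt (originally-T cells now '.'): 4

Answer: 4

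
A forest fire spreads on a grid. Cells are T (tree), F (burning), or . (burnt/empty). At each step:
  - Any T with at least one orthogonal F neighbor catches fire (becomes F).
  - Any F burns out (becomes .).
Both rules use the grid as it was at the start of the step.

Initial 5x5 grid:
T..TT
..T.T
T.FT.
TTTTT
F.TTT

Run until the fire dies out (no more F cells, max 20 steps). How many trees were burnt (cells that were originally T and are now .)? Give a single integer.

Step 1: +4 fires, +2 burnt (F count now 4)
Step 2: +4 fires, +4 burnt (F count now 4)
Step 3: +2 fires, +4 burnt (F count now 2)
Step 4: +1 fires, +2 burnt (F count now 1)
Step 5: +0 fires, +1 burnt (F count now 0)
Fire out after step 5
Initially T: 15, now '.': 21
Total burnt (originally-T cells now '.'): 11

Answer: 11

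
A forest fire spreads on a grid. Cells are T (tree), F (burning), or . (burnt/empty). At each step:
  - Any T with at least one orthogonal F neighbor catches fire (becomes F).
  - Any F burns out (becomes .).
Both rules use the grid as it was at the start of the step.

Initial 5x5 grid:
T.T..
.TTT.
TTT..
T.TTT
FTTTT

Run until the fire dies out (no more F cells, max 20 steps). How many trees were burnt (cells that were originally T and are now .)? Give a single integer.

Answer: 15

Derivation:
Step 1: +2 fires, +1 burnt (F count now 2)
Step 2: +2 fires, +2 burnt (F count now 2)
Step 3: +3 fires, +2 burnt (F count now 3)
Step 4: +4 fires, +3 burnt (F count now 4)
Step 5: +2 fires, +4 burnt (F count now 2)
Step 6: +2 fires, +2 burnt (F count now 2)
Step 7: +0 fires, +2 burnt (F count now 0)
Fire out after step 7
Initially T: 16, now '.': 24
Total burnt (originally-T cells now '.'): 15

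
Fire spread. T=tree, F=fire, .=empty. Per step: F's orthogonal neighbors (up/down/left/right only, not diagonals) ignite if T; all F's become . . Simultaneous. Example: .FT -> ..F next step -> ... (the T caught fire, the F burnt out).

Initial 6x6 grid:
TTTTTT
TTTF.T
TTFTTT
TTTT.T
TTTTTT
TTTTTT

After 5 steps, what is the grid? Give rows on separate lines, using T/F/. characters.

Step 1: 5 trees catch fire, 2 burn out
  TTTFTT
  TTF..T
  TF.FTT
  TTFT.T
  TTTTTT
  TTTTTT
Step 2: 8 trees catch fire, 5 burn out
  TTF.FT
  TF...T
  F...FT
  TF.F.T
  TTFTTT
  TTTTTT
Step 3: 8 trees catch fire, 8 burn out
  TF...F
  F....T
  .....F
  F....T
  TF.FTT
  TTFTTT
Step 4: 7 trees catch fire, 8 burn out
  F.....
  .....F
  ......
  .....F
  F...FT
  TF.FTT
Step 5: 3 trees catch fire, 7 burn out
  ......
  ......
  ......
  ......
  .....F
  F...FT

......
......
......
......
.....F
F...FT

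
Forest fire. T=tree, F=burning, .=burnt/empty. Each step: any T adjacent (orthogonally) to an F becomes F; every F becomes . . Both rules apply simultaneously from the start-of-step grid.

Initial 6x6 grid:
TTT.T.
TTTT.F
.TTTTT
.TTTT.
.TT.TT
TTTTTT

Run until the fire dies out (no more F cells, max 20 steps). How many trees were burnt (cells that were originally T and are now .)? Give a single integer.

Step 1: +1 fires, +1 burnt (F count now 1)
Step 2: +1 fires, +1 burnt (F count now 1)
Step 3: +2 fires, +1 burnt (F count now 2)
Step 4: +4 fires, +2 burnt (F count now 4)
Step 5: +5 fires, +4 burnt (F count now 5)
Step 6: +6 fires, +5 burnt (F count now 6)
Step 7: +4 fires, +6 burnt (F count now 4)
Step 8: +2 fires, +4 burnt (F count now 2)
Step 9: +1 fires, +2 burnt (F count now 1)
Step 10: +0 fires, +1 burnt (F count now 0)
Fire out after step 10
Initially T: 27, now '.': 35
Total burnt (originally-T cells now '.'): 26

Answer: 26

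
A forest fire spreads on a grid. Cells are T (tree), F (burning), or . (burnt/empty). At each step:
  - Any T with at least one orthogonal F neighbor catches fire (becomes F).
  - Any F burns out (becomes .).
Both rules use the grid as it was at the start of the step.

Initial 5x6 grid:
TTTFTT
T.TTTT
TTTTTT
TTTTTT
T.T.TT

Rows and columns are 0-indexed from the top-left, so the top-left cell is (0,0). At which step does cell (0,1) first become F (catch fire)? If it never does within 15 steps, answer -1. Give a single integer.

Step 1: cell (0,1)='T' (+3 fires, +1 burnt)
Step 2: cell (0,1)='F' (+5 fires, +3 burnt)
  -> target ignites at step 2
Step 3: cell (0,1)='.' (+5 fires, +5 burnt)
Step 4: cell (0,1)='.' (+5 fires, +5 burnt)
Step 5: cell (0,1)='.' (+5 fires, +5 burnt)
Step 6: cell (0,1)='.' (+2 fires, +5 burnt)
Step 7: cell (0,1)='.' (+1 fires, +2 burnt)
Step 8: cell (0,1)='.' (+0 fires, +1 burnt)
  fire out at step 8

2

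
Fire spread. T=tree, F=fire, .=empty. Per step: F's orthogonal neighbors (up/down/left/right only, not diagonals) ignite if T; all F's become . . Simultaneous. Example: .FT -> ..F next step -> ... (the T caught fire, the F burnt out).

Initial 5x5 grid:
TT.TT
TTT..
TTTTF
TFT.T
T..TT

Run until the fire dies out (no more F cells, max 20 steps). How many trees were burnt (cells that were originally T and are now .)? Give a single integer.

Answer: 15

Derivation:
Step 1: +5 fires, +2 burnt (F count now 5)
Step 2: +5 fires, +5 burnt (F count now 5)
Step 3: +4 fires, +5 burnt (F count now 4)
Step 4: +1 fires, +4 burnt (F count now 1)
Step 5: +0 fires, +1 burnt (F count now 0)
Fire out after step 5
Initially T: 17, now '.': 23
Total burnt (originally-T cells now '.'): 15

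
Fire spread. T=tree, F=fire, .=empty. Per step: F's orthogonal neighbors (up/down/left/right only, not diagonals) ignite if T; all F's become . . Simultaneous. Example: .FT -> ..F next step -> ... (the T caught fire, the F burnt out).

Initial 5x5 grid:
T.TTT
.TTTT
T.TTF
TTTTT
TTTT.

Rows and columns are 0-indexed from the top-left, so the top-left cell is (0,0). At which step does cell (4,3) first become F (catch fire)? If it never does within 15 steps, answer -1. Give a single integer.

Step 1: cell (4,3)='T' (+3 fires, +1 burnt)
Step 2: cell (4,3)='T' (+4 fires, +3 burnt)
Step 3: cell (4,3)='F' (+4 fires, +4 burnt)
  -> target ignites at step 3
Step 4: cell (4,3)='.' (+4 fires, +4 burnt)
Step 5: cell (4,3)='.' (+2 fires, +4 burnt)
Step 6: cell (4,3)='.' (+2 fires, +2 burnt)
Step 7: cell (4,3)='.' (+0 fires, +2 burnt)
  fire out at step 7

3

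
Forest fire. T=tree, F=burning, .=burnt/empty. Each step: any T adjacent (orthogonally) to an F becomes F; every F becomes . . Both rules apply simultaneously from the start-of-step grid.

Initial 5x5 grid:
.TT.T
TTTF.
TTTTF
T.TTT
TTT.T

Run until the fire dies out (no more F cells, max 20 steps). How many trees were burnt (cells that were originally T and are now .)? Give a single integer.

Answer: 17

Derivation:
Step 1: +3 fires, +2 burnt (F count now 3)
Step 2: +5 fires, +3 burnt (F count now 5)
Step 3: +4 fires, +5 burnt (F count now 4)
Step 4: +2 fires, +4 burnt (F count now 2)
Step 5: +2 fires, +2 burnt (F count now 2)
Step 6: +1 fires, +2 burnt (F count now 1)
Step 7: +0 fires, +1 burnt (F count now 0)
Fire out after step 7
Initially T: 18, now '.': 24
Total burnt (originally-T cells now '.'): 17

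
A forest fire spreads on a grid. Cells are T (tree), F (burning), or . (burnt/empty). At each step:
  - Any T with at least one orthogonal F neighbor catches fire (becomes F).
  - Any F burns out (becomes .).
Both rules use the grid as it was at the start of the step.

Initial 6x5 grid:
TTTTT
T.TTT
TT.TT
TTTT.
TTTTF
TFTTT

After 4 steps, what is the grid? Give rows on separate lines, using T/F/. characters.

Step 1: 5 trees catch fire, 2 burn out
  TTTTT
  T.TTT
  TT.TT
  TTTT.
  TFTF.
  F.FTF
Step 2: 5 trees catch fire, 5 burn out
  TTTTT
  T.TTT
  TT.TT
  TFTF.
  F.F..
  ...F.
Step 3: 4 trees catch fire, 5 burn out
  TTTTT
  T.TTT
  TF.FT
  F.F..
  .....
  .....
Step 4: 3 trees catch fire, 4 burn out
  TTTTT
  T.TFT
  F...F
  .....
  .....
  .....

TTTTT
T.TFT
F...F
.....
.....
.....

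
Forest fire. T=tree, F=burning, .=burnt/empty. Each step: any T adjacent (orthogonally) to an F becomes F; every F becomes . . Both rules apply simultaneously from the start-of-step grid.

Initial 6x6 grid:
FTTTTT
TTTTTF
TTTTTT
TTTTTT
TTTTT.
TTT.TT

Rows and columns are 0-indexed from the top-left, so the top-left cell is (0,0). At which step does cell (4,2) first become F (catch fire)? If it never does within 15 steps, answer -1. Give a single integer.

Step 1: cell (4,2)='T' (+5 fires, +2 burnt)
Step 2: cell (4,2)='T' (+7 fires, +5 burnt)
Step 3: cell (4,2)='T' (+6 fires, +7 burnt)
Step 4: cell (4,2)='T' (+5 fires, +6 burnt)
Step 5: cell (4,2)='T' (+5 fires, +5 burnt)
Step 6: cell (4,2)='F' (+3 fires, +5 burnt)
  -> target ignites at step 6
Step 7: cell (4,2)='.' (+1 fires, +3 burnt)
Step 8: cell (4,2)='.' (+0 fires, +1 burnt)
  fire out at step 8

6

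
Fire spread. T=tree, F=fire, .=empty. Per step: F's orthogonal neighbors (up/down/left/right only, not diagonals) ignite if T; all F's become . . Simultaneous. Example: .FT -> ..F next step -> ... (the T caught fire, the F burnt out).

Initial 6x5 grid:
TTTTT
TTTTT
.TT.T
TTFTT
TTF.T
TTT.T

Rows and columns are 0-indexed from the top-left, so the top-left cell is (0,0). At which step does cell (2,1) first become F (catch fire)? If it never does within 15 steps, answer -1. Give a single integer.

Step 1: cell (2,1)='T' (+5 fires, +2 burnt)
Step 2: cell (2,1)='F' (+6 fires, +5 burnt)
  -> target ignites at step 2
Step 3: cell (2,1)='.' (+6 fires, +6 burnt)
Step 4: cell (2,1)='.' (+5 fires, +6 burnt)
Step 5: cell (2,1)='.' (+2 fires, +5 burnt)
Step 6: cell (2,1)='.' (+0 fires, +2 burnt)
  fire out at step 6

2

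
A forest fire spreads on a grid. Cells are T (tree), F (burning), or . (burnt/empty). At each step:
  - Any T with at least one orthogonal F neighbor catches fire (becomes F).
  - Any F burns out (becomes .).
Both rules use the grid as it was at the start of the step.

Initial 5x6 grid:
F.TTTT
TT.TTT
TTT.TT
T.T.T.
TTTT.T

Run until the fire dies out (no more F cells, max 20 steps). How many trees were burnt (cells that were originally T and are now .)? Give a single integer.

Answer: 11

Derivation:
Step 1: +1 fires, +1 burnt (F count now 1)
Step 2: +2 fires, +1 burnt (F count now 2)
Step 3: +2 fires, +2 burnt (F count now 2)
Step 4: +2 fires, +2 burnt (F count now 2)
Step 5: +2 fires, +2 burnt (F count now 2)
Step 6: +1 fires, +2 burnt (F count now 1)
Step 7: +1 fires, +1 burnt (F count now 1)
Step 8: +0 fires, +1 burnt (F count now 0)
Fire out after step 8
Initially T: 22, now '.': 19
Total burnt (originally-T cells now '.'): 11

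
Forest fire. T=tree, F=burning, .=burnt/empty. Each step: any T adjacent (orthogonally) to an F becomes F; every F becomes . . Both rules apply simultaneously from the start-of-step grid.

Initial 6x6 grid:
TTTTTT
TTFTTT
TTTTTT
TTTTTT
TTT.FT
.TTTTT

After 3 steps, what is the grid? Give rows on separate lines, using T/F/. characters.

Step 1: 7 trees catch fire, 2 burn out
  TTFTTT
  TF.FTT
  TTFTTT
  TTTTFT
  TTT..F
  .TTTFT
Step 2: 12 trees catch fire, 7 burn out
  TF.FTT
  F...FT
  TF.FFT
  TTFF.F
  TTT...
  .TTF.F
Step 3: 8 trees catch fire, 12 burn out
  F...FT
  .....F
  F....F
  TF....
  TTF...
  .TF...

F...FT
.....F
F....F
TF....
TTF...
.TF...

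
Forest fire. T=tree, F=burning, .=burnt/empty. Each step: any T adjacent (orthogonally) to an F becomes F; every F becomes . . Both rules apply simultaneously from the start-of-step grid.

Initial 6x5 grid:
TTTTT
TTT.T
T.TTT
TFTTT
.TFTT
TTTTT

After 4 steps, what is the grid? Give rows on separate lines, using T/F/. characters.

Step 1: 5 trees catch fire, 2 burn out
  TTTTT
  TTT.T
  T.TTT
  F.FTT
  .F.FT
  TTFTT
Step 2: 6 trees catch fire, 5 burn out
  TTTTT
  TTT.T
  F.FTT
  ...FT
  ....F
  TF.FT
Step 3: 6 trees catch fire, 6 burn out
  TTTTT
  FTF.T
  ...FT
  ....F
  .....
  F...F
Step 4: 4 trees catch fire, 6 burn out
  FTFTT
  .F..T
  ....F
  .....
  .....
  .....

FTFTT
.F..T
....F
.....
.....
.....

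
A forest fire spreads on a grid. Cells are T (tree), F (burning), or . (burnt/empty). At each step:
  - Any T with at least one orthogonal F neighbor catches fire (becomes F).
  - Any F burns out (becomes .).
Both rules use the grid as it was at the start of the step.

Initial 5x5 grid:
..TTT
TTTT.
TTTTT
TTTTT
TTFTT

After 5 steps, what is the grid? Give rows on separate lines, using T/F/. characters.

Step 1: 3 trees catch fire, 1 burn out
  ..TTT
  TTTT.
  TTTTT
  TTFTT
  TF.FT
Step 2: 5 trees catch fire, 3 burn out
  ..TTT
  TTTT.
  TTFTT
  TF.FT
  F...F
Step 3: 5 trees catch fire, 5 burn out
  ..TTT
  TTFT.
  TF.FT
  F...F
  .....
Step 4: 5 trees catch fire, 5 burn out
  ..FTT
  TF.F.
  F...F
  .....
  .....
Step 5: 2 trees catch fire, 5 burn out
  ...FT
  F....
  .....
  .....
  .....

...FT
F....
.....
.....
.....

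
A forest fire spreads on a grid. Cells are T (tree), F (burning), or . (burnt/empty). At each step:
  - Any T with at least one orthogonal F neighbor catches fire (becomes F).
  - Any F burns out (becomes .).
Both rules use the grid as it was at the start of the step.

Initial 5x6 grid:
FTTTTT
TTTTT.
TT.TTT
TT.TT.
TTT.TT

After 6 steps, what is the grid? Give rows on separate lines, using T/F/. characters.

Step 1: 2 trees catch fire, 1 burn out
  .FTTTT
  FTTTT.
  TT.TTT
  TT.TT.
  TTT.TT
Step 2: 3 trees catch fire, 2 burn out
  ..FTTT
  .FTTT.
  FT.TTT
  TT.TT.
  TTT.TT
Step 3: 4 trees catch fire, 3 burn out
  ...FTT
  ..FTT.
  .F.TTT
  FT.TT.
  TTT.TT
Step 4: 4 trees catch fire, 4 burn out
  ....FT
  ...FT.
  ...TTT
  .F.TT.
  FTT.TT
Step 5: 4 trees catch fire, 4 burn out
  .....F
  ....F.
  ...FTT
  ...TT.
  .FT.TT
Step 6: 3 trees catch fire, 4 burn out
  ......
  ......
  ....FT
  ...FT.
  ..F.TT

......
......
....FT
...FT.
..F.TT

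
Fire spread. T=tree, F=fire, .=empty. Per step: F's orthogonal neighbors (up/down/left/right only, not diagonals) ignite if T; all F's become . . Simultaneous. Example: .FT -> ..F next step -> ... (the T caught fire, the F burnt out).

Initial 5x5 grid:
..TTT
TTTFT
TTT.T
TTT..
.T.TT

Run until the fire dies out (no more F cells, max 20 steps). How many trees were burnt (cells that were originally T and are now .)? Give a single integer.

Answer: 15

Derivation:
Step 1: +3 fires, +1 burnt (F count now 3)
Step 2: +5 fires, +3 burnt (F count now 5)
Step 3: +3 fires, +5 burnt (F count now 3)
Step 4: +2 fires, +3 burnt (F count now 2)
Step 5: +2 fires, +2 burnt (F count now 2)
Step 6: +0 fires, +2 burnt (F count now 0)
Fire out after step 6
Initially T: 17, now '.': 23
Total burnt (originally-T cells now '.'): 15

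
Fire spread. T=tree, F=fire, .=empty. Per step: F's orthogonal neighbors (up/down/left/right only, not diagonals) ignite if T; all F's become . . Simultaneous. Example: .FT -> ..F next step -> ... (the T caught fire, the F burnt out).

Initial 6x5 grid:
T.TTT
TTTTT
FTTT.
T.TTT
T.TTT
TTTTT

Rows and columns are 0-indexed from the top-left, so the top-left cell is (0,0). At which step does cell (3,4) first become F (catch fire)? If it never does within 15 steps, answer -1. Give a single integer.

Step 1: cell (3,4)='T' (+3 fires, +1 burnt)
Step 2: cell (3,4)='T' (+4 fires, +3 burnt)
Step 3: cell (3,4)='T' (+4 fires, +4 burnt)
Step 4: cell (3,4)='T' (+5 fires, +4 burnt)
Step 5: cell (3,4)='F' (+5 fires, +5 burnt)
  -> target ignites at step 5
Step 6: cell (3,4)='.' (+3 fires, +5 burnt)
Step 7: cell (3,4)='.' (+1 fires, +3 burnt)
Step 8: cell (3,4)='.' (+0 fires, +1 burnt)
  fire out at step 8

5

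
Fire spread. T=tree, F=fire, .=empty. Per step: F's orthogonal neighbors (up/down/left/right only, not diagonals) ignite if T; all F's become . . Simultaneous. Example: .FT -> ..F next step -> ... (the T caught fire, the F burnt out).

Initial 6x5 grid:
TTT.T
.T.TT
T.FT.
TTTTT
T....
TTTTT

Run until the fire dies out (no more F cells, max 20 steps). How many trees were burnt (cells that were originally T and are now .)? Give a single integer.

Answer: 16

Derivation:
Step 1: +2 fires, +1 burnt (F count now 2)
Step 2: +3 fires, +2 burnt (F count now 3)
Step 3: +3 fires, +3 burnt (F count now 3)
Step 4: +3 fires, +3 burnt (F count now 3)
Step 5: +1 fires, +3 burnt (F count now 1)
Step 6: +1 fires, +1 burnt (F count now 1)
Step 7: +1 fires, +1 burnt (F count now 1)
Step 8: +1 fires, +1 burnt (F count now 1)
Step 9: +1 fires, +1 burnt (F count now 1)
Step 10: +0 fires, +1 burnt (F count now 0)
Fire out after step 10
Initially T: 20, now '.': 26
Total burnt (originally-T cells now '.'): 16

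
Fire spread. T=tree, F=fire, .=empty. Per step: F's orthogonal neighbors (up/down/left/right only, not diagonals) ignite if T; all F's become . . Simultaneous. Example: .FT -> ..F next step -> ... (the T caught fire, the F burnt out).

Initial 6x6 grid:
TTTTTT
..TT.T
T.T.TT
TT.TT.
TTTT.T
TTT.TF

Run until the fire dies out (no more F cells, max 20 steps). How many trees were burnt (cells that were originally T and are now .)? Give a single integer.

Answer: 2

Derivation:
Step 1: +2 fires, +1 burnt (F count now 2)
Step 2: +0 fires, +2 burnt (F count now 0)
Fire out after step 2
Initially T: 26, now '.': 12
Total burnt (originally-T cells now '.'): 2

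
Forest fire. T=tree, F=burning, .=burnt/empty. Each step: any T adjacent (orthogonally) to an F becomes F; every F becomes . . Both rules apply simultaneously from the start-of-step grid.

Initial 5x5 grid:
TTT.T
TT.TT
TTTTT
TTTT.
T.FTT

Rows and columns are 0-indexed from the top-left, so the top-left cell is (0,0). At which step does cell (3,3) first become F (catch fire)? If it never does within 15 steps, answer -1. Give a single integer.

Step 1: cell (3,3)='T' (+2 fires, +1 burnt)
Step 2: cell (3,3)='F' (+4 fires, +2 burnt)
  -> target ignites at step 2
Step 3: cell (3,3)='.' (+3 fires, +4 burnt)
Step 4: cell (3,3)='.' (+5 fires, +3 burnt)
Step 5: cell (3,3)='.' (+3 fires, +5 burnt)
Step 6: cell (3,3)='.' (+3 fires, +3 burnt)
Step 7: cell (3,3)='.' (+0 fires, +3 burnt)
  fire out at step 7

2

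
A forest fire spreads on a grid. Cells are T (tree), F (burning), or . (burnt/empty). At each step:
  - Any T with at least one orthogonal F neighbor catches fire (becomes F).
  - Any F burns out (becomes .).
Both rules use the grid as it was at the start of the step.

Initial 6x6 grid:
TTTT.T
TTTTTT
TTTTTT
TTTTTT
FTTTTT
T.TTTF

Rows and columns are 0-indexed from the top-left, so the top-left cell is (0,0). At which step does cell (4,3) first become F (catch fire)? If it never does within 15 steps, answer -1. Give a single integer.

Step 1: cell (4,3)='T' (+5 fires, +2 burnt)
Step 2: cell (4,3)='T' (+6 fires, +5 burnt)
Step 3: cell (4,3)='F' (+7 fires, +6 burnt)
  -> target ignites at step 3
Step 4: cell (4,3)='.' (+6 fires, +7 burnt)
Step 5: cell (4,3)='.' (+5 fires, +6 burnt)
Step 6: cell (4,3)='.' (+2 fires, +5 burnt)
Step 7: cell (4,3)='.' (+1 fires, +2 burnt)
Step 8: cell (4,3)='.' (+0 fires, +1 burnt)
  fire out at step 8

3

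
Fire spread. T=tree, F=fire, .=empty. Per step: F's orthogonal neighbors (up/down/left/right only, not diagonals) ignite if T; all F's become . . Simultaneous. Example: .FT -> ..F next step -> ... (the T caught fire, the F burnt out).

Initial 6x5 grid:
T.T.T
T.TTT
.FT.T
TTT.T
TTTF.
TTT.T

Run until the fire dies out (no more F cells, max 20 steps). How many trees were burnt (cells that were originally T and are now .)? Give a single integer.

Step 1: +3 fires, +2 burnt (F count now 3)
Step 2: +5 fires, +3 burnt (F count now 5)
Step 3: +4 fires, +5 burnt (F count now 4)
Step 4: +2 fires, +4 burnt (F count now 2)
Step 5: +2 fires, +2 burnt (F count now 2)
Step 6: +1 fires, +2 burnt (F count now 1)
Step 7: +0 fires, +1 burnt (F count now 0)
Fire out after step 7
Initially T: 20, now '.': 27
Total burnt (originally-T cells now '.'): 17

Answer: 17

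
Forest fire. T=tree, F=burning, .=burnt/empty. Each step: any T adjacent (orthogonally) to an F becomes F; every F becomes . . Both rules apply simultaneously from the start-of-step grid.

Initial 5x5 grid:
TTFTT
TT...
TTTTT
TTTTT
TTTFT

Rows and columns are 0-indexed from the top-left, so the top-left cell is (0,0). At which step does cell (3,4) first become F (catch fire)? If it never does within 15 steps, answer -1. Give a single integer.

Step 1: cell (3,4)='T' (+5 fires, +2 burnt)
Step 2: cell (3,4)='F' (+7 fires, +5 burnt)
  -> target ignites at step 2
Step 3: cell (3,4)='.' (+6 fires, +7 burnt)
Step 4: cell (3,4)='.' (+2 fires, +6 burnt)
Step 5: cell (3,4)='.' (+0 fires, +2 burnt)
  fire out at step 5

2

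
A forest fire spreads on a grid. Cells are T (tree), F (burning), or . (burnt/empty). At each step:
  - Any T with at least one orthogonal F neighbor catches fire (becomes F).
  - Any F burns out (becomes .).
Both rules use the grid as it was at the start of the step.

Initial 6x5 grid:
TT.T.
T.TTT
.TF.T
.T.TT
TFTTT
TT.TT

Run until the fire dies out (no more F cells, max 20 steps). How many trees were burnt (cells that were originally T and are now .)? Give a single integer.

Step 1: +6 fires, +2 burnt (F count now 6)
Step 2: +3 fires, +6 burnt (F count now 3)
Step 3: +5 fires, +3 burnt (F count now 5)
Step 4: +3 fires, +5 burnt (F count now 3)
Step 5: +0 fires, +3 burnt (F count now 0)
Fire out after step 5
Initially T: 20, now '.': 27
Total burnt (originally-T cells now '.'): 17

Answer: 17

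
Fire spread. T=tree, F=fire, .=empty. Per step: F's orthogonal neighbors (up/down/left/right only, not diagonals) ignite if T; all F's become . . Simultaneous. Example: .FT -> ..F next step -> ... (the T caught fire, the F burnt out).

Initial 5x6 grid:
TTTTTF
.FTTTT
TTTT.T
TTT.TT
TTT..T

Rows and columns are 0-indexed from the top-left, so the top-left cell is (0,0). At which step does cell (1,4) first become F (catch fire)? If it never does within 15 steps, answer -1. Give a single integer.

Step 1: cell (1,4)='T' (+5 fires, +2 burnt)
Step 2: cell (1,4)='F' (+9 fires, +5 burnt)
  -> target ignites at step 2
Step 3: cell (1,4)='.' (+5 fires, +9 burnt)
Step 4: cell (1,4)='.' (+4 fires, +5 burnt)
Step 5: cell (1,4)='.' (+0 fires, +4 burnt)
  fire out at step 5

2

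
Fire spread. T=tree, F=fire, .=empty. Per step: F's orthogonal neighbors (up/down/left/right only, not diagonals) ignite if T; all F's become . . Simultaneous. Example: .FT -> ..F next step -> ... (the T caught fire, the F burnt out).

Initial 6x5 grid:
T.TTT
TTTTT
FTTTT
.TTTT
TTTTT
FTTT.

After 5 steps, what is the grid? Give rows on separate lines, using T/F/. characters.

Step 1: 4 trees catch fire, 2 burn out
  T.TTT
  FTTTT
  .FTTT
  .TTTT
  FTTTT
  .FTT.
Step 2: 6 trees catch fire, 4 burn out
  F.TTT
  .FTTT
  ..FTT
  .FTTT
  .FTTT
  ..FT.
Step 3: 5 trees catch fire, 6 burn out
  ..TTT
  ..FTT
  ...FT
  ..FTT
  ..FTT
  ...F.
Step 4: 5 trees catch fire, 5 burn out
  ..FTT
  ...FT
  ....F
  ...FT
  ...FT
  .....
Step 5: 4 trees catch fire, 5 burn out
  ...FT
  ....F
  .....
  ....F
  ....F
  .....

...FT
....F
.....
....F
....F
.....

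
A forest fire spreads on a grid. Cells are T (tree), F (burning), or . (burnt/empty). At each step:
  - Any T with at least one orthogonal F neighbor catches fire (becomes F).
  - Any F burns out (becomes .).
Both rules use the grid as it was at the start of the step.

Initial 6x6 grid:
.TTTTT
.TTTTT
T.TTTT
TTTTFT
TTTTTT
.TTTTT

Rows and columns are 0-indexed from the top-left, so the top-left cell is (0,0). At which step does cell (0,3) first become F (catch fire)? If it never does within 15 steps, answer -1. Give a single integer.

Step 1: cell (0,3)='T' (+4 fires, +1 burnt)
Step 2: cell (0,3)='T' (+7 fires, +4 burnt)
Step 3: cell (0,3)='T' (+8 fires, +7 burnt)
Step 4: cell (0,3)='F' (+6 fires, +8 burnt)
  -> target ignites at step 4
Step 5: cell (0,3)='.' (+5 fires, +6 burnt)
Step 6: cell (0,3)='.' (+1 fires, +5 burnt)
Step 7: cell (0,3)='.' (+0 fires, +1 burnt)
  fire out at step 7

4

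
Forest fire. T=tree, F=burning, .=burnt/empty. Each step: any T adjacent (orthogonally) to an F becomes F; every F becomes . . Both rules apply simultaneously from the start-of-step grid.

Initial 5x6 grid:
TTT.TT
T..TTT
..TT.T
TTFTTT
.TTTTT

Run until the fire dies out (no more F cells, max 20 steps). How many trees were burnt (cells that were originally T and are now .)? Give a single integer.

Answer: 18

Derivation:
Step 1: +4 fires, +1 burnt (F count now 4)
Step 2: +5 fires, +4 burnt (F count now 5)
Step 3: +3 fires, +5 burnt (F count now 3)
Step 4: +3 fires, +3 burnt (F count now 3)
Step 5: +2 fires, +3 burnt (F count now 2)
Step 6: +1 fires, +2 burnt (F count now 1)
Step 7: +0 fires, +1 burnt (F count now 0)
Fire out after step 7
Initially T: 22, now '.': 26
Total burnt (originally-T cells now '.'): 18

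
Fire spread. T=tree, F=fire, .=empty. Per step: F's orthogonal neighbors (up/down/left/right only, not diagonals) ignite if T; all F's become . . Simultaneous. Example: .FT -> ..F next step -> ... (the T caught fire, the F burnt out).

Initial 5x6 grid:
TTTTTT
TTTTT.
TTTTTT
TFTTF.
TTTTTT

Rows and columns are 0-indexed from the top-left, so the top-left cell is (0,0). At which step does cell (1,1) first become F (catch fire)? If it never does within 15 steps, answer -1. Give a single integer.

Step 1: cell (1,1)='T' (+7 fires, +2 burnt)
Step 2: cell (1,1)='F' (+10 fires, +7 burnt)
  -> target ignites at step 2
Step 3: cell (1,1)='.' (+5 fires, +10 burnt)
Step 4: cell (1,1)='.' (+4 fires, +5 burnt)
Step 5: cell (1,1)='.' (+0 fires, +4 burnt)
  fire out at step 5

2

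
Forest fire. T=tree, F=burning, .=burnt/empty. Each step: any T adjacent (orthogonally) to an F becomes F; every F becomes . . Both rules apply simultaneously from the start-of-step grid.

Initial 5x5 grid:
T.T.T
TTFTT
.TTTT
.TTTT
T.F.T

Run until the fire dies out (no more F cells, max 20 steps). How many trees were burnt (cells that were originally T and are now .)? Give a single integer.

Answer: 16

Derivation:
Step 1: +5 fires, +2 burnt (F count now 5)
Step 2: +6 fires, +5 burnt (F count now 6)
Step 3: +4 fires, +6 burnt (F count now 4)
Step 4: +1 fires, +4 burnt (F count now 1)
Step 5: +0 fires, +1 burnt (F count now 0)
Fire out after step 5
Initially T: 17, now '.': 24
Total burnt (originally-T cells now '.'): 16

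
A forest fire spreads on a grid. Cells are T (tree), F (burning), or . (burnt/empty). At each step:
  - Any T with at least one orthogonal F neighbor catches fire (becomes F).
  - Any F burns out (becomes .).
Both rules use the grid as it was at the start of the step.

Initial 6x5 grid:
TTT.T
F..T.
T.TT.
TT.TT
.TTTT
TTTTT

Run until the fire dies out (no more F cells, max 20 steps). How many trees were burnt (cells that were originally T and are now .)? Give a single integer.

Answer: 20

Derivation:
Step 1: +2 fires, +1 burnt (F count now 2)
Step 2: +2 fires, +2 burnt (F count now 2)
Step 3: +2 fires, +2 burnt (F count now 2)
Step 4: +1 fires, +2 burnt (F count now 1)
Step 5: +2 fires, +1 burnt (F count now 2)
Step 6: +3 fires, +2 burnt (F count now 3)
Step 7: +3 fires, +3 burnt (F count now 3)
Step 8: +3 fires, +3 burnt (F count now 3)
Step 9: +2 fires, +3 burnt (F count now 2)
Step 10: +0 fires, +2 burnt (F count now 0)
Fire out after step 10
Initially T: 21, now '.': 29
Total burnt (originally-T cells now '.'): 20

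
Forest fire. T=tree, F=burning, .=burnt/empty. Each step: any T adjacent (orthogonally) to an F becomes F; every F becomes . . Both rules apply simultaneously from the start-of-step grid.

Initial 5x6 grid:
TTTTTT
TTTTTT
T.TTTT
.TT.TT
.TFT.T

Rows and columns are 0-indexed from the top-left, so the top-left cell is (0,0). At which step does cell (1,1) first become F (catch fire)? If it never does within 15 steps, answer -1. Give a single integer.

Step 1: cell (1,1)='T' (+3 fires, +1 burnt)
Step 2: cell (1,1)='T' (+2 fires, +3 burnt)
Step 3: cell (1,1)='T' (+2 fires, +2 burnt)
Step 4: cell (1,1)='F' (+4 fires, +2 burnt)
  -> target ignites at step 4
Step 5: cell (1,1)='.' (+6 fires, +4 burnt)
Step 6: cell (1,1)='.' (+5 fires, +6 burnt)
Step 7: cell (1,1)='.' (+2 fires, +5 burnt)
Step 8: cell (1,1)='.' (+0 fires, +2 burnt)
  fire out at step 8

4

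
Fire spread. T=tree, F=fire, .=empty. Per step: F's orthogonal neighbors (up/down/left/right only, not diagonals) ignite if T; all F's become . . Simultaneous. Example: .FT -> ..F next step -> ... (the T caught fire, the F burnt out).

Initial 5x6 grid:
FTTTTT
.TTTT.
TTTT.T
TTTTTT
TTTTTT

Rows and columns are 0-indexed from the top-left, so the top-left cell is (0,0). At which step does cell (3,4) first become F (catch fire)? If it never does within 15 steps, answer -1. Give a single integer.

Step 1: cell (3,4)='T' (+1 fires, +1 burnt)
Step 2: cell (3,4)='T' (+2 fires, +1 burnt)
Step 3: cell (3,4)='T' (+3 fires, +2 burnt)
Step 4: cell (3,4)='T' (+5 fires, +3 burnt)
Step 5: cell (3,4)='T' (+6 fires, +5 burnt)
Step 6: cell (3,4)='T' (+3 fires, +6 burnt)
Step 7: cell (3,4)='F' (+2 fires, +3 burnt)
  -> target ignites at step 7
Step 8: cell (3,4)='.' (+2 fires, +2 burnt)
Step 9: cell (3,4)='.' (+2 fires, +2 burnt)
Step 10: cell (3,4)='.' (+0 fires, +2 burnt)
  fire out at step 10

7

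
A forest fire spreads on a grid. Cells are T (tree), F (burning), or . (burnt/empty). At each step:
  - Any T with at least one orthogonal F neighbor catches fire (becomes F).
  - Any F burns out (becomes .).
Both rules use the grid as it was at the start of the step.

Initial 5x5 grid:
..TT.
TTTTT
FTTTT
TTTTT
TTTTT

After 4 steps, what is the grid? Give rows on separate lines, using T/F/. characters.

Step 1: 3 trees catch fire, 1 burn out
  ..TT.
  FTTTT
  .FTTT
  FTTTT
  TTTTT
Step 2: 4 trees catch fire, 3 burn out
  ..TT.
  .FTTT
  ..FTT
  .FTTT
  FTTTT
Step 3: 4 trees catch fire, 4 burn out
  ..TT.
  ..FTT
  ...FT
  ..FTT
  .FTTT
Step 4: 5 trees catch fire, 4 burn out
  ..FT.
  ...FT
  ....F
  ...FT
  ..FTT

..FT.
...FT
....F
...FT
..FTT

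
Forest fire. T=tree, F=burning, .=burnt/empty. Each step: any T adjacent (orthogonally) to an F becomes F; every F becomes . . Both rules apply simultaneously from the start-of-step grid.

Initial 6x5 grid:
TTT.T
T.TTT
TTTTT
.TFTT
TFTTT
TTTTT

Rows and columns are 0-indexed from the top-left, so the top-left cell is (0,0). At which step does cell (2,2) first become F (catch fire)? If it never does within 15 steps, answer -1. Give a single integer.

Step 1: cell (2,2)='F' (+6 fires, +2 burnt)
  -> target ignites at step 1
Step 2: cell (2,2)='.' (+7 fires, +6 burnt)
Step 3: cell (2,2)='.' (+6 fires, +7 burnt)
Step 4: cell (2,2)='.' (+4 fires, +6 burnt)
Step 5: cell (2,2)='.' (+2 fires, +4 burnt)
Step 6: cell (2,2)='.' (+0 fires, +2 burnt)
  fire out at step 6

1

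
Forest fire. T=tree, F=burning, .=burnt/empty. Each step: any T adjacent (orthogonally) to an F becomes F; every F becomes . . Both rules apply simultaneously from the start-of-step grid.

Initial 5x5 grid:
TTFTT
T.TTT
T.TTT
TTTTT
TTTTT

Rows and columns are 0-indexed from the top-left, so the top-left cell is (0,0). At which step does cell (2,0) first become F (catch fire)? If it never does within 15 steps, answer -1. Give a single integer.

Step 1: cell (2,0)='T' (+3 fires, +1 burnt)
Step 2: cell (2,0)='T' (+4 fires, +3 burnt)
Step 3: cell (2,0)='T' (+4 fires, +4 burnt)
Step 4: cell (2,0)='F' (+5 fires, +4 burnt)
  -> target ignites at step 4
Step 5: cell (2,0)='.' (+4 fires, +5 burnt)
Step 6: cell (2,0)='.' (+2 fires, +4 burnt)
Step 7: cell (2,0)='.' (+0 fires, +2 burnt)
  fire out at step 7

4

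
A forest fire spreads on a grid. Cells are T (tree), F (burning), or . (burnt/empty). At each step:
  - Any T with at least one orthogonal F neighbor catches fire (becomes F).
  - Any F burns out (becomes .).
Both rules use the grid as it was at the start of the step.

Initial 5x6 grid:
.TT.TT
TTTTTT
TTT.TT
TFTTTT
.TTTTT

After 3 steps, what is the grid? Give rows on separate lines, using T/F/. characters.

Step 1: 4 trees catch fire, 1 burn out
  .TT.TT
  TTTTTT
  TFT.TT
  F.FTTT
  .FTTTT
Step 2: 5 trees catch fire, 4 burn out
  .TT.TT
  TFTTTT
  F.F.TT
  ...FTT
  ..FTTT
Step 3: 5 trees catch fire, 5 burn out
  .FT.TT
  F.FTTT
  ....TT
  ....FT
  ...FTT

.FT.TT
F.FTTT
....TT
....FT
...FTT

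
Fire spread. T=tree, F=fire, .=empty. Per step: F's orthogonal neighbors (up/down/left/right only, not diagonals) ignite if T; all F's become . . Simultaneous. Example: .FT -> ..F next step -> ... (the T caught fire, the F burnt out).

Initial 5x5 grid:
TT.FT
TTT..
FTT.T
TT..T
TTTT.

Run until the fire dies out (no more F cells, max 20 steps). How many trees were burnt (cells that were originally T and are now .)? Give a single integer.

Answer: 14

Derivation:
Step 1: +4 fires, +2 burnt (F count now 4)
Step 2: +5 fires, +4 burnt (F count now 5)
Step 3: +3 fires, +5 burnt (F count now 3)
Step 4: +1 fires, +3 burnt (F count now 1)
Step 5: +1 fires, +1 burnt (F count now 1)
Step 6: +0 fires, +1 burnt (F count now 0)
Fire out after step 6
Initially T: 16, now '.': 23
Total burnt (originally-T cells now '.'): 14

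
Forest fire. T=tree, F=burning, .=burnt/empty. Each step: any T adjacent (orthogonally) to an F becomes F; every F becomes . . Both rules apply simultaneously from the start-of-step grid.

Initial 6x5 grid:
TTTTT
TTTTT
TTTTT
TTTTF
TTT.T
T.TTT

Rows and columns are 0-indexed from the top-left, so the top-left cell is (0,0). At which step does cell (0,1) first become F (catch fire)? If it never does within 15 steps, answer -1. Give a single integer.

Step 1: cell (0,1)='T' (+3 fires, +1 burnt)
Step 2: cell (0,1)='T' (+4 fires, +3 burnt)
Step 3: cell (0,1)='T' (+6 fires, +4 burnt)
Step 4: cell (0,1)='T' (+6 fires, +6 burnt)
Step 5: cell (0,1)='T' (+4 fires, +6 burnt)
Step 6: cell (0,1)='F' (+3 fires, +4 burnt)
  -> target ignites at step 6
Step 7: cell (0,1)='.' (+1 fires, +3 burnt)
Step 8: cell (0,1)='.' (+0 fires, +1 burnt)
  fire out at step 8

6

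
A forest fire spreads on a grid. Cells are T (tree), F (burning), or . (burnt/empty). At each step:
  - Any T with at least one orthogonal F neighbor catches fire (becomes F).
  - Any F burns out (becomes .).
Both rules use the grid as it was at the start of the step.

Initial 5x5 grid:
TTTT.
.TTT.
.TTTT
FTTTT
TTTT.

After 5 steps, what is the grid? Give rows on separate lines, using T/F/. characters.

Step 1: 2 trees catch fire, 1 burn out
  TTTT.
  .TTT.
  .TTTT
  .FTTT
  FTTT.
Step 2: 3 trees catch fire, 2 burn out
  TTTT.
  .TTT.
  .FTTT
  ..FTT
  .FTT.
Step 3: 4 trees catch fire, 3 burn out
  TTTT.
  .FTT.
  ..FTT
  ...FT
  ..FT.
Step 4: 5 trees catch fire, 4 burn out
  TFTT.
  ..FT.
  ...FT
  ....F
  ...F.
Step 5: 4 trees catch fire, 5 burn out
  F.FT.
  ...F.
  ....F
  .....
  .....

F.FT.
...F.
....F
.....
.....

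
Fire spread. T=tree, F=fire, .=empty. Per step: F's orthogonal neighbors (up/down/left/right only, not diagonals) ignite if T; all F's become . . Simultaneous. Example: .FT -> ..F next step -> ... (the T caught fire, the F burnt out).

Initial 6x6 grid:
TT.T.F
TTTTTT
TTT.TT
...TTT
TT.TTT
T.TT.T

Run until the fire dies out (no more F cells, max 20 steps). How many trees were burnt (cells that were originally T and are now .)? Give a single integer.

Answer: 23

Derivation:
Step 1: +1 fires, +1 burnt (F count now 1)
Step 2: +2 fires, +1 burnt (F count now 2)
Step 3: +3 fires, +2 burnt (F count now 3)
Step 4: +4 fires, +3 burnt (F count now 4)
Step 5: +5 fires, +4 burnt (F count now 5)
Step 6: +4 fires, +5 burnt (F count now 4)
Step 7: +3 fires, +4 burnt (F count now 3)
Step 8: +1 fires, +3 burnt (F count now 1)
Step 9: +0 fires, +1 burnt (F count now 0)
Fire out after step 9
Initially T: 26, now '.': 33
Total burnt (originally-T cells now '.'): 23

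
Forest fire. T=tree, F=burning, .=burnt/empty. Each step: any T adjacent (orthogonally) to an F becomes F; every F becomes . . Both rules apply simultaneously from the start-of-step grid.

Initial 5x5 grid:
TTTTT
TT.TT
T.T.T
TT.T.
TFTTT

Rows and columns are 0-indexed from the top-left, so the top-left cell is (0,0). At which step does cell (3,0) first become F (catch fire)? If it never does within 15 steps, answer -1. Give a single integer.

Step 1: cell (3,0)='T' (+3 fires, +1 burnt)
Step 2: cell (3,0)='F' (+2 fires, +3 burnt)
  -> target ignites at step 2
Step 3: cell (3,0)='.' (+3 fires, +2 burnt)
Step 4: cell (3,0)='.' (+1 fires, +3 burnt)
Step 5: cell (3,0)='.' (+2 fires, +1 burnt)
Step 6: cell (3,0)='.' (+1 fires, +2 burnt)
Step 7: cell (3,0)='.' (+1 fires, +1 burnt)
Step 8: cell (3,0)='.' (+1 fires, +1 burnt)
Step 9: cell (3,0)='.' (+2 fires, +1 burnt)
Step 10: cell (3,0)='.' (+1 fires, +2 burnt)
Step 11: cell (3,0)='.' (+1 fires, +1 burnt)
Step 12: cell (3,0)='.' (+0 fires, +1 burnt)
  fire out at step 12

2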